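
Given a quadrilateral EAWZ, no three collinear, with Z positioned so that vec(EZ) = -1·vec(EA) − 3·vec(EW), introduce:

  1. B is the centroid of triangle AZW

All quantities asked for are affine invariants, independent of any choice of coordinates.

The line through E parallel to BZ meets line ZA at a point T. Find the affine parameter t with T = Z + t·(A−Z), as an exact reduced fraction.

Set E = (0, 0), A = (1, 0), W = (0, 1), Z = (-1, -3); any affine frame gives the same invariant.
1. B is the centroid of triangle AZW ⇒ B = (0, -2/3)
through E parallel to BZ: direction (-1, -7/3); meets ZA at T = (-9/5, -21/5)
T = Z + t·(A−Z) with t = -2/5

t = -2/5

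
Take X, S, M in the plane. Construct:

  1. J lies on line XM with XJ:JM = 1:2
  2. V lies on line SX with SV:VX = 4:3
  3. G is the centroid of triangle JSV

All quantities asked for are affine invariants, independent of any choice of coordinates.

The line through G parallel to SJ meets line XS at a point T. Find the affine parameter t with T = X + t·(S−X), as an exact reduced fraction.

Work in coordinates with X = (0, 0), S = (1, 0), M = (0, 1).
1. J lies on line XM with XJ:JM = 1:2 ⇒ J = (0, 1/3)
2. V lies on line SX with SV:VX = 4:3 ⇒ V = (3/7, 0)
3. G is the centroid of triangle JSV ⇒ G = (10/21, 1/9)
through G parallel to SJ: direction (-1, 1/3); meets XS at T = (17/21, 0)
T = X + t·(S−X) with t = 17/21

t = 17/21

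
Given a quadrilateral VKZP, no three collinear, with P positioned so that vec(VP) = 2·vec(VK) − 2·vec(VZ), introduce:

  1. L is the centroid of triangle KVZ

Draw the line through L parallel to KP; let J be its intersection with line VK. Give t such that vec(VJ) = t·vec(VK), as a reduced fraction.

Set V = (0, 0), K = (1, 0), Z = (0, 1), P = (2, -2); any affine frame gives the same invariant.
1. L is the centroid of triangle KVZ ⇒ L = (1/3, 1/3)
through L parallel to KP: direction (1, -2); meets VK at J = (1/2, 0)
J = V + t·(K−V) with t = 1/2

t = 1/2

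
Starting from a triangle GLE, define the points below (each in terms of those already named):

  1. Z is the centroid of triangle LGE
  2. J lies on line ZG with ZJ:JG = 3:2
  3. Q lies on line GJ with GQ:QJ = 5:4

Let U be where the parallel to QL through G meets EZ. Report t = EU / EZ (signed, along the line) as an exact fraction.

Assign G = (0, 0), L = (1, 0), E = (0, 1) — the answer is frame-independent, so this choice is without loss of generality.
1. Z is the centroid of triangle LGE ⇒ Z = (1/3, 1/3)
2. J lies on line ZG with ZJ:JG = 3:2 ⇒ J = (2/15, 2/15)
3. Q lies on line GJ with GQ:QJ = 5:4 ⇒ Q = (2/27, 2/27)
through G parallel to QL: direction (25/27, -2/27); meets EZ at U = (25/48, -1/24)
U = E + t·(Z−E) with t = 25/16

t = 25/16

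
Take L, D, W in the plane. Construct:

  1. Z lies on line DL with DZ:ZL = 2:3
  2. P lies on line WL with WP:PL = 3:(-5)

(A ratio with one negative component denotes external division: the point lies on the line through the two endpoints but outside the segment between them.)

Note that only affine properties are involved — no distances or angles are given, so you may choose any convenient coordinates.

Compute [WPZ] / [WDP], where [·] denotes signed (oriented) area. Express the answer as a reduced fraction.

Assign L = (0, 0), D = (1, 0), W = (0, 1) — the answer is frame-independent, so this choice is without loss of generality.
1. Z lies on line DL with DZ:ZL = 2:3 ⇒ Z = (3/5, 0)
2. P lies on line WL with WP:PL = 3:(-5) ⇒ P = (0, 5/2)
2·[WPZ] = -9/10, 2·[WDP] = 3/2
[WPZ]:[WDP] = -9/10:3/2 = -3/5

[WPZ]:[WDP] = -3/5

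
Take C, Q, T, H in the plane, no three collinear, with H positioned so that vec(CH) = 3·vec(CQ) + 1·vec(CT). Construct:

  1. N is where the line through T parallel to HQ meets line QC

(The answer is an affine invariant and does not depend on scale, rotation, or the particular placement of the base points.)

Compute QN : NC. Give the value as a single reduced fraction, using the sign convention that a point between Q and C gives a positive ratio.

QN:NC = -3/2

Choose coordinates C = (0, 0), Q = (1, 0), T = (0, 1), H = (3, 1).
1. N is where the line through T parallel to HQ meets line QC ⇒ N = (-2, 0)
N = Q + t·(C−Q) with t = 3, so QN:NC = t:(1−t) = 3:-2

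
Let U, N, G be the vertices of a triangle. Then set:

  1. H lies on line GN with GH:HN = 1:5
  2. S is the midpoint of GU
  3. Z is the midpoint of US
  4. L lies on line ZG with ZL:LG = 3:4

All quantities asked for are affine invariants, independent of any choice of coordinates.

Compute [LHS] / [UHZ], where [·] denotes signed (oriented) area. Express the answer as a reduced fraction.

Choose coordinates U = (0, 0), N = (1, 0), G = (0, 1).
1. H lies on line GN with GH:HN = 1:5 ⇒ H = (1/6, 5/6)
2. S is the midpoint of GU ⇒ S = (0, 1/2)
3. Z is the midpoint of US ⇒ Z = (0, 1/4)
4. L lies on line ZG with ZL:LG = 3:4 ⇒ L = (0, 4/7)
2·[LHS] = -1/84, 2·[UHZ] = 1/24
[LHS]:[UHZ] = -1/84:1/24 = -2/7

[LHS]:[UHZ] = -2/7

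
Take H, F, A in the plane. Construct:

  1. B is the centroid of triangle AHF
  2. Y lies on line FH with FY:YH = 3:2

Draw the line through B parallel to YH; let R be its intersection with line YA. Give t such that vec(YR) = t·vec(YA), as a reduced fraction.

t = 1/3

Work in coordinates with H = (0, 0), F = (1, 0), A = (0, 1).
1. B is the centroid of triangle AHF ⇒ B = (1/3, 1/3)
2. Y lies on line FH with FY:YH = 3:2 ⇒ Y = (2/5, 0)
through B parallel to YH: direction (-2/5, 0); meets YA at R = (4/15, 1/3)
R = Y + t·(A−Y) with t = 1/3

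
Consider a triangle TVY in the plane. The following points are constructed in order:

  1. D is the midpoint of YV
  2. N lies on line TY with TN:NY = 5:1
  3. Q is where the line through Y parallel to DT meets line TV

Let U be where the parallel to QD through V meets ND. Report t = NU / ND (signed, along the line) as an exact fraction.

Set T = (0, 0), V = (1, 0), Y = (0, 1); any affine frame gives the same invariant.
1. D is the midpoint of YV ⇒ D = (1/2, 1/2)
2. N lies on line TY with TN:NY = 5:1 ⇒ N = (0, 5/6)
3. Q is where the line through Y parallel to DT meets line TV ⇒ Q = (-1, 0)
through V parallel to QD: direction (3/2, 1/2); meets ND at U = (7/6, 1/18)
U = N + t·(D−N) with t = 7/3

t = 7/3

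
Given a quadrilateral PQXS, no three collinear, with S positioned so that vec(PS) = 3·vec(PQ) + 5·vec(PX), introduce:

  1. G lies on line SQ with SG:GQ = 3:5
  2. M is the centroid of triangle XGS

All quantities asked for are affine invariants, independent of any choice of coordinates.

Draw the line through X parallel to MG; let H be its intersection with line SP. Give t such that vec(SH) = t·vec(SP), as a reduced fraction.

Assign P = (0, 0), Q = (1, 0), X = (0, 1), S = (3, 5) — the answer is frame-independent, so this choice is without loss of generality.
1. G lies on line SQ with SG:GQ = 3:5 ⇒ G = (9/4, 25/8)
2. M is the centroid of triangle XGS ⇒ M = (7/4, 73/24)
through X parallel to MG: direction (1/2, 1/12); meets SP at H = (2/3, 10/9)
H = S + t·(P−S) with t = 7/9

t = 7/9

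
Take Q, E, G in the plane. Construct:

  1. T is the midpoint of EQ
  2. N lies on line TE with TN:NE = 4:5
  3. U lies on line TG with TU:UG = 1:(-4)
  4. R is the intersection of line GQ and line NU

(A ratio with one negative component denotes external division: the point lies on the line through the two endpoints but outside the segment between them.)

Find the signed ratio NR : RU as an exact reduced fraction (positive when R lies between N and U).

Work in coordinates with Q = (0, 0), E = (1, 0), G = (0, 1).
1. T is the midpoint of EQ ⇒ T = (1/2, 0)
2. N lies on line TE with TN:NE = 4:5 ⇒ N = (13/18, 0)
3. U lies on line TG with TU:UG = 1:(-4) ⇒ U = (2/3, -1/3)
4. R is the intersection of line GQ and line NU ⇒ R = (0, -13/3)
R = N + t·(U−N) with t = 13, so NR:RU = t:(1−t) = 13:-12

NR:RU = -13/12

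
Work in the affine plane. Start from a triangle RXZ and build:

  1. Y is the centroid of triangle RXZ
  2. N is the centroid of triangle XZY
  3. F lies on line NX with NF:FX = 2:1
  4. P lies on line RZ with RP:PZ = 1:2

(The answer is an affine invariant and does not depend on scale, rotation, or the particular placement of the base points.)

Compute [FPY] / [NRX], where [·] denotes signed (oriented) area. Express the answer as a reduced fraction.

[FPY]:[NRX] = -5/36

Work in coordinates with R = (0, 0), X = (1, 0), Z = (0, 1).
1. Y is the centroid of triangle RXZ ⇒ Y = (1/3, 1/3)
2. N is the centroid of triangle XZY ⇒ N = (4/9, 4/9)
3. F lies on line NX with NF:FX = 2:1 ⇒ F = (22/27, 4/27)
4. P lies on line RZ with RP:PZ = 1:2 ⇒ P = (0, 1/3)
2·[FPY] = -5/81, 2·[NRX] = 4/9
[FPY]:[NRX] = -5/81:4/9 = -5/36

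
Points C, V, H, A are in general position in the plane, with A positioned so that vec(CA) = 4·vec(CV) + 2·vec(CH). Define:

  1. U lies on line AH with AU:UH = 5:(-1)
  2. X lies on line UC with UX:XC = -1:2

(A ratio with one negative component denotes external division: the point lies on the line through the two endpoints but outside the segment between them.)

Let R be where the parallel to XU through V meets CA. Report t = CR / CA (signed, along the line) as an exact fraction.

Set C = (0, 0), V = (1, 0), H = (0, 1), A = (4, 2); any affine frame gives the same invariant.
1. U lies on line AH with AU:UH = 5:(-1) ⇒ U = (-1, 3/4)
2. X lies on line UC with UX:XC = -1:2 ⇒ X = (-2, 3/2)
through V parallel to XU: direction (1, -3/4); meets CA at R = (3/5, 3/10)
R = C + t·(A−C) with t = 3/20

t = 3/20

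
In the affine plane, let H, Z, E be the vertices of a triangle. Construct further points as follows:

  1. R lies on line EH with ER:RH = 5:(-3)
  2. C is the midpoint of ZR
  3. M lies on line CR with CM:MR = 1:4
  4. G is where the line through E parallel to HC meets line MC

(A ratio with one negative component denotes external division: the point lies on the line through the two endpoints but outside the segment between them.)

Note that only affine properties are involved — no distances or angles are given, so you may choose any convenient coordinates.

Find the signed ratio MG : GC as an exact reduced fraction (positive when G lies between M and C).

Assign H = (0, 0), Z = (1, 0), E = (0, 1) — the answer is frame-independent, so this choice is without loss of generality.
1. R lies on line EH with ER:RH = 5:(-3) ⇒ R = (0, -3/2)
2. C is the midpoint of ZR ⇒ C = (1/2, -3/4)
3. M lies on line CR with CM:MR = 1:4 ⇒ M = (2/5, -9/10)
4. G is where the line through E parallel to HC meets line MC ⇒ G = (5/6, -1/4)
G = M + t·(C−M) with t = 13/3, so MG:GC = t:(1−t) = 13/3:-10/3

MG:GC = -13/10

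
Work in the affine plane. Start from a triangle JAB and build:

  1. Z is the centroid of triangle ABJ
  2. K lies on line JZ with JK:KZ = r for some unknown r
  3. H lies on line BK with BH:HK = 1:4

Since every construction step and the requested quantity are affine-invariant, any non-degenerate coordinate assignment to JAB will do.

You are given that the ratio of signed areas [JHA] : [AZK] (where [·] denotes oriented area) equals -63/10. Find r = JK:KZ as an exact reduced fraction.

r = 3/2

Choose coordinates J = (0, 0), A = (1, 0), B = (0, 1).
1. Z is the centroid of triangle ABJ ⇒ Z = (1/3, 1/3)
2. With JK:KZ = r, write λ = r/(r+1) so K = J + λ·(Z−J); K is affine-linear in λ
3. H lies on line BK with BH:HK = 1:4 ⇒ H is an affine combination of earlier points and hence also affine-linear in λ
Every point depending on K is an affine combination of K and λ-independent points, so each such coordinate is linear in λ; the λ² term in each signed area is a multiple of (Z−J)×(Z−J) = 0, so 2·[JHA] and 2·[AZK] are each linear in λ. Evaluating at λ=0 and λ=1:
  2·[JHA] = -1/15·λ − 4/5,   2·[AZK] = -1/3·λ + 1/3
So [JHA]:[AZK] = (-1/15·λ − 4/5) / (-1/3·λ + 1/3). Setting this equal to -63/10:
  -1/15·λ − 4/5 = -63/10·(-1/3·λ + 1/3)  ⇒  λ = 3/5
Then r = λ/(1−λ) = (3/5)/(2/5) = 3/2. Check: with r = 3/2, K = (1/5, 1/5) and [JHA]:[AZK] = -63/10 as required.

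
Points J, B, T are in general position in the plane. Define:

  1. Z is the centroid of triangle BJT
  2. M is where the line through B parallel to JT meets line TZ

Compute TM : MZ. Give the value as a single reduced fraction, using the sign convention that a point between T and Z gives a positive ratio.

TM:MZ = -3/2

Work in coordinates with J = (0, 0), B = (1, 0), T = (0, 1).
1. Z is the centroid of triangle BJT ⇒ Z = (1/3, 1/3)
2. M is where the line through B parallel to JT meets line TZ ⇒ M = (1, -1)
M = T + t·(Z−T) with t = 3, so TM:MZ = t:(1−t) = 3:-2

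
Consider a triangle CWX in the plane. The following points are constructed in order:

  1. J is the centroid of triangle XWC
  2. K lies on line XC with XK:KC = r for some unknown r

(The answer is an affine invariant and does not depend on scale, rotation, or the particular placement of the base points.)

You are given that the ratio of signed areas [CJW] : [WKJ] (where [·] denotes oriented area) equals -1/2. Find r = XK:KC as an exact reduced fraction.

Choose coordinates C = (0, 0), W = (1, 0), X = (0, 1).
1. J is the centroid of triangle XWC ⇒ J = (1/3, 1/3)
2. With XK:KC = r, write λ = r/(r+1) so K = X + λ·(C−X); K is affine-linear in λ
Every point depending on K is an affine combination of K and λ-independent points, so each such coordinate is linear in λ; the λ² term in each signed area is a multiple of (C−X)×(C−X) = 0, so 2·[CJW] and 2·[WKJ] are each linear in λ. Evaluating at λ=0 and λ=1:
  2·[CJW] = -1/3,   2·[WKJ] = -2/3·λ + 1/3
So [CJW]:[WKJ] = (-1/3) / (-2/3·λ + 1/3). Setting this equal to -1/2:
  -1/3 = -1/2·(-2/3·λ + 1/3)  ⇒  λ = -1/2
Then r = λ/(1−λ) = (-1/2)/(3/2) = -1/3. Check: with r = -1/3, K = (0, 3/2) and [CJW]:[WKJ] = -1/2 as required.

r = -1/3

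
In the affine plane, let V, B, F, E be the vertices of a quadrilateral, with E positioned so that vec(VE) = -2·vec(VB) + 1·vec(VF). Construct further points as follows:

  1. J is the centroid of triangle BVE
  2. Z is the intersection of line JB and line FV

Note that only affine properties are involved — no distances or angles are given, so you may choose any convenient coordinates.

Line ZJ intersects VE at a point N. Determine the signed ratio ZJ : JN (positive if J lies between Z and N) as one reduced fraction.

ZJ:JN = 1/2

Set V = (0, 0), B = (1, 0), F = (0, 1), E = (-2, 1); any affine frame gives the same invariant.
1. J is the centroid of triangle BVE ⇒ J = (-1/3, 1/3)
2. Z is the intersection of line JB and line FV ⇒ Z = (0, 1/4)
line ZJ meets VE at N = (-1, 1/2)
J = Z + t·(N−Z) with t = 1/3, so ZJ:JN = 1/3:2/3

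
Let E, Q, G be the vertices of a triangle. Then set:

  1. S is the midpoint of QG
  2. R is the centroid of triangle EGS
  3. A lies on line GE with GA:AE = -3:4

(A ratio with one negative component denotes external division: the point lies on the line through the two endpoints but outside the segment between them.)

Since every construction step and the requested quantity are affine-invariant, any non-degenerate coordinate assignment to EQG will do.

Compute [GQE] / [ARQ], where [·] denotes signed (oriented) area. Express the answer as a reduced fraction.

[GQE]:[ARQ] = -6/17

Set E = (0, 0), Q = (1, 0), G = (0, 1); any affine frame gives the same invariant.
1. S is the midpoint of QG ⇒ S = (1/2, 1/2)
2. R is the centroid of triangle EGS ⇒ R = (1/6, 1/2)
3. A lies on line GE with GA:AE = -3:4 ⇒ A = (0, 4)
2·[GQE] = -1, 2·[ARQ] = 17/6
[GQE]:[ARQ] = -1:17/6 = -6/17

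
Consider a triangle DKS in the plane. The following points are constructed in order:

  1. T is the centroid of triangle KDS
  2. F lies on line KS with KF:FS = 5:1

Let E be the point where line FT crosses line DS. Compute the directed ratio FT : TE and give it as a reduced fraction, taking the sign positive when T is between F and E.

FT:TE = -1/2

Choose coordinates D = (0, 0), K = (1, 0), S = (0, 1).
1. T is the centroid of triangle KDS ⇒ T = (1/3, 1/3)
2. F lies on line KS with KF:FS = 5:1 ⇒ F = (1/6, 5/6)
line FT meets DS at E = (0, 4/3)
T = F + t·(E−F) with t = -1, so FT:TE = -1:2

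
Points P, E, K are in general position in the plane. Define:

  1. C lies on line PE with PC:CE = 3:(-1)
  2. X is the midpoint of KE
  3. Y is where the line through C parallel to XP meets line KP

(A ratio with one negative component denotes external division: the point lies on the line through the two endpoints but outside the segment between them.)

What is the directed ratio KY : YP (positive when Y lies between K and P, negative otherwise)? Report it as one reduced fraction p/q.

Choose coordinates P = (0, 0), E = (1, 0), K = (0, 1).
1. C lies on line PE with PC:CE = 3:(-1) ⇒ C = (3/2, 0)
2. X is the midpoint of KE ⇒ X = (1/2, 1/2)
3. Y is where the line through C parallel to XP meets line KP ⇒ Y = (0, -3/2)
Y = K + t·(P−K) with t = 5/2, so KY:YP = t:(1−t) = 5/2:-3/2

KY:YP = -5/3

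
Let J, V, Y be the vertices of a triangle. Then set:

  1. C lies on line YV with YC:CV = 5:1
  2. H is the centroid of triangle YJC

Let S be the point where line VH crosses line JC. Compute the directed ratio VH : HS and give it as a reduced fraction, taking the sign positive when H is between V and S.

Assign J = (0, 0), V = (1, 0), Y = (0, 1) — the answer is frame-independent, so this choice is without loss of generality.
1. C lies on line YV with YC:CV = 5:1 ⇒ C = (5/6, 1/6)
2. H is the centroid of triangle YJC ⇒ H = (5/18, 7/18)
line VH meets JC at S = (35/48, 7/48)
H = V + t·(S−V) with t = 8/3, so VH:HS = 8/3:-5/3

VH:HS = -8/5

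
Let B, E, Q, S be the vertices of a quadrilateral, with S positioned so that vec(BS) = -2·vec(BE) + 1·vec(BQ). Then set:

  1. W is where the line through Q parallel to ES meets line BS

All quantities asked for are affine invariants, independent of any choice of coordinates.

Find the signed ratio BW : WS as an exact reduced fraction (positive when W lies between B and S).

BW:WS = -3/2

Assign B = (0, 0), E = (1, 0), Q = (0, 1), S = (-2, 1) — the answer is frame-independent, so this choice is without loss of generality.
1. W is where the line through Q parallel to ES meets line BS ⇒ W = (-6, 3)
W = B + t·(S−B) with t = 3, so BW:WS = t:(1−t) = 3:-2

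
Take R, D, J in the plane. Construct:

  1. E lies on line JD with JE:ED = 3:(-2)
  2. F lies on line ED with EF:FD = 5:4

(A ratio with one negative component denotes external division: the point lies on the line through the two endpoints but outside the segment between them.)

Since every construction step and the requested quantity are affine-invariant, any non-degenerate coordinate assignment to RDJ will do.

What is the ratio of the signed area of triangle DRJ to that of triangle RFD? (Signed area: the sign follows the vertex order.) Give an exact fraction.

[DRJ]:[RFD] = -9/8

Work in coordinates with R = (0, 0), D = (1, 0), J = (0, 1).
1. E lies on line JD with JE:ED = 3:(-2) ⇒ E = (3, -2)
2. F lies on line ED with EF:FD = 5:4 ⇒ F = (17/9, -8/9)
2·[DRJ] = -1, 2·[RFD] = 8/9
[DRJ]:[RFD] = -1:8/9 = -9/8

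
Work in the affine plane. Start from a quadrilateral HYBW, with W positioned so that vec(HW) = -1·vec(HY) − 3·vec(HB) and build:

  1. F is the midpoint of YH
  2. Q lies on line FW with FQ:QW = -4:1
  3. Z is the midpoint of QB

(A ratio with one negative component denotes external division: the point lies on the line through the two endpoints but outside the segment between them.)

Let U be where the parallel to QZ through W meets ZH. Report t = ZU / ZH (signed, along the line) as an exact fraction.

Choose coordinates H = (0, 0), Y = (1, 0), B = (0, 1), W = (-1, -3).
1. F is the midpoint of YH ⇒ F = (1/2, 0)
2. Q lies on line FW with FQ:QW = -4:1 ⇒ Q = (-3/2, -4)
3. Z is the midpoint of QB ⇒ Z = (-3/4, -3/2)
through W parallel to QZ: direction (3/4, 5/2); meets ZH at U = (-1/4, -1/2)
U = Z + t·(H−Z) with t = 2/3

t = 2/3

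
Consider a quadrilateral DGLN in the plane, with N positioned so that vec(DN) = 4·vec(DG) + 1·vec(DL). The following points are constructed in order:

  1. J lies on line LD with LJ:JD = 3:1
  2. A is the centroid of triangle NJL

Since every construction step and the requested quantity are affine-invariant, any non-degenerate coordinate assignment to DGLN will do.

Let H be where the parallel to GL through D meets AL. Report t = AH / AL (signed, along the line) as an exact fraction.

t = 25/13

Work in coordinates with D = (0, 0), G = (1, 0), L = (0, 1), N = (4, 1).
1. J lies on line LD with LJ:JD = 3:1 ⇒ J = (0, 1/4)
2. A is the centroid of triangle NJL ⇒ A = (4/3, 3/4)
through D parallel to GL: direction (-1, 1); meets AL at H = (-16/13, 16/13)
H = A + t·(L−A) with t = 25/13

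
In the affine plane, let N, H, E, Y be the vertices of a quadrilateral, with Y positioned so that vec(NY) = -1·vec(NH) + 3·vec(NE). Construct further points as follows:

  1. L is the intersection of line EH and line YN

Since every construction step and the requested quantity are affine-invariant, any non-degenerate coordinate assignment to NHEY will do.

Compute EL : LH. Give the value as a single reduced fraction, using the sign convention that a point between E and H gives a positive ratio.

Set N = (0, 0), H = (1, 0), E = (0, 1), Y = (-1, 3); any affine frame gives the same invariant.
1. L is the intersection of line EH and line YN ⇒ L = (-1/2, 3/2)
L = E + t·(H−E) with t = -1/2, so EL:LH = t:(1−t) = -1/2:3/2

EL:LH = -1/3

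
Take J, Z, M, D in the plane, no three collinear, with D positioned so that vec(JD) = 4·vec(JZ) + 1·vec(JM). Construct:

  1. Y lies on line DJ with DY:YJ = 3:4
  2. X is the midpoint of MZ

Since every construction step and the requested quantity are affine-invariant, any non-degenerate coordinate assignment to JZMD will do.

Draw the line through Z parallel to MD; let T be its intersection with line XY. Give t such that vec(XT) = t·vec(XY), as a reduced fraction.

Choose coordinates J = (0, 0), Z = (1, 0), M = (0, 1), D = (4, 1).
1. Y lies on line DJ with DY:YJ = 3:4 ⇒ Y = (16/7, 4/7)
2. X is the midpoint of MZ ⇒ X = (1/2, 1/2)
through Z parallel to MD: direction (4, 0); meets XY at T = (-12, 0)
T = X + t·(Y−X) with t = -7

t = -7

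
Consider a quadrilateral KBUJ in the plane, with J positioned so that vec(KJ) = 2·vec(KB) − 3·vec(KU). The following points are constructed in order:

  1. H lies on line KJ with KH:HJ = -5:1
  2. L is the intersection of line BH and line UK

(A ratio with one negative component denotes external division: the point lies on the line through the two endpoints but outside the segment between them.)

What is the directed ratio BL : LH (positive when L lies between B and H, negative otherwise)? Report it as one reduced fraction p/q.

BL:LH = -2/5

Set K = (0, 0), B = (1, 0), U = (0, 1), J = (2, -3); any affine frame gives the same invariant.
1. H lies on line KJ with KH:HJ = -5:1 ⇒ H = (5/2, -15/4)
2. L is the intersection of line BH and line UK ⇒ L = (0, 5/2)
L = B + t·(H−B) with t = -2/3, so BL:LH = t:(1−t) = -2/3:5/3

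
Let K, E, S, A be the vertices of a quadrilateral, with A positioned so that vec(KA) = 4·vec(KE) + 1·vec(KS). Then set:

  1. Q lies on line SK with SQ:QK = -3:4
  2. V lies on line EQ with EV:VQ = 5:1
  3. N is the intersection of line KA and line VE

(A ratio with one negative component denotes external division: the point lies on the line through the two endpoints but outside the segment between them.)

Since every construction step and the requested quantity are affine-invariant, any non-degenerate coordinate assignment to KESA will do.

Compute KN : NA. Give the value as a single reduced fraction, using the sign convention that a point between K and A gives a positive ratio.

KN:NA = 4/13

Set K = (0, 0), E = (1, 0), S = (0, 1), A = (4, 1); any affine frame gives the same invariant.
1. Q lies on line SK with SQ:QK = -3:4 ⇒ Q = (0, 4)
2. V lies on line EQ with EV:VQ = 5:1 ⇒ V = (1/6, 10/3)
3. N is the intersection of line KA and line VE ⇒ N = (16/17, 4/17)
N = K + t·(A−K) with t = 4/17, so KN:NA = t:(1−t) = 4/17:13/17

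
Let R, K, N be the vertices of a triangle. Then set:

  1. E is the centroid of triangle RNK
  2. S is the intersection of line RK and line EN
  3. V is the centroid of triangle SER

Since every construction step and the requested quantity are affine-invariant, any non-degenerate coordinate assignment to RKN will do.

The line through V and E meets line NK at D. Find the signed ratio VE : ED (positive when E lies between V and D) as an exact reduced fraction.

VE:ED = 5/6

Choose coordinates R = (0, 0), K = (1, 0), N = (0, 1).
1. E is the centroid of triangle RNK ⇒ E = (1/3, 1/3)
2. S is the intersection of line RK and line EN ⇒ S = (1/2, 0)
3. V is the centroid of triangle SER ⇒ V = (5/18, 1/9)
line VE meets NK at D = (2/5, 3/5)
E = V + t·(D−V) with t = 5/11, so VE:ED = 5/11:6/11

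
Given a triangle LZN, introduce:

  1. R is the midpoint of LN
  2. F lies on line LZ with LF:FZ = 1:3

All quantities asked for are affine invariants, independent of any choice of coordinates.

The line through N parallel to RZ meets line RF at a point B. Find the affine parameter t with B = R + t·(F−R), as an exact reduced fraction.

t = -4/3

Assign L = (0, 0), Z = (1, 0), N = (0, 1) — the answer is frame-independent, so this choice is without loss of generality.
1. R is the midpoint of LN ⇒ R = (0, 1/2)
2. F lies on line LZ with LF:FZ = 1:3 ⇒ F = (1/4, 0)
through N parallel to RZ: direction (1, -1/2); meets RF at B = (-1/3, 7/6)
B = R + t·(F−R) with t = -4/3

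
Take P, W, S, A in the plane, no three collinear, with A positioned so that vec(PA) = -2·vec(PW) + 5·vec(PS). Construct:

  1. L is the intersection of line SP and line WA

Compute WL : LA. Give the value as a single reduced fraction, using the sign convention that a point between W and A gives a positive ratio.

Work in coordinates with P = (0, 0), W = (1, 0), S = (0, 1), A = (-2, 5).
1. L is the intersection of line SP and line WA ⇒ L = (0, 5/3)
L = W + t·(A−W) with t = 1/3, so WL:LA = t:(1−t) = 1/3:2/3

WL:LA = 1/2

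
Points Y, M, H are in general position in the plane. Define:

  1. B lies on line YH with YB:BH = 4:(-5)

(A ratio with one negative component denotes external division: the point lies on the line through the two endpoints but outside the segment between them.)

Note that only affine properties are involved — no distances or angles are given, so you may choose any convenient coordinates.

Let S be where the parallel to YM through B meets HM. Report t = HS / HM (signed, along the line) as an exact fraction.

Work in coordinates with Y = (0, 0), M = (1, 0), H = (0, 1).
1. B lies on line YH with YB:BH = 4:(-5) ⇒ B = (0, -4)
through B parallel to YM: direction (1, 0); meets HM at S = (5, -4)
S = H + t·(M−H) with t = 5

t = 5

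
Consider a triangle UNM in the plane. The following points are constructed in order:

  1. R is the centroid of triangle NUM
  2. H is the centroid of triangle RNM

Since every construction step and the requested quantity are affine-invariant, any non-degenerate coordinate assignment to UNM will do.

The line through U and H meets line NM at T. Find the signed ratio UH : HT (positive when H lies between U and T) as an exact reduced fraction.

Assign U = (0, 0), N = (1, 0), M = (0, 1) — the answer is frame-independent, so this choice is without loss of generality.
1. R is the centroid of triangle NUM ⇒ R = (1/3, 1/3)
2. H is the centroid of triangle RNM ⇒ H = (4/9, 4/9)
line UH meets NM at T = (1/2, 1/2)
H = U + t·(T−U) with t = 8/9, so UH:HT = 8/9:1/9

UH:HT = 8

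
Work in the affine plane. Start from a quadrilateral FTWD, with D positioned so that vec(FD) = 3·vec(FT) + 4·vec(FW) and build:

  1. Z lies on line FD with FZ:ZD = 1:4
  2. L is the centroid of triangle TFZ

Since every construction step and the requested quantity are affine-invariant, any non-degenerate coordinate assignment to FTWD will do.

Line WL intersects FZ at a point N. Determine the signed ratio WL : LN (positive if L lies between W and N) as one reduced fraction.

WL:LN = -13/4

Set F = (0, 0), T = (1, 0), W = (0, 1), D = (3, 4); any affine frame gives the same invariant.
1. Z lies on line FD with FZ:ZD = 1:4 ⇒ Z = (3/5, 4/5)
2. L is the centroid of triangle TFZ ⇒ L = (8/15, 4/15)
line WL meets FZ at N = (24/65, 32/65)
L = W + t·(N−W) with t = 13/9, so WL:LN = 13/9:-4/9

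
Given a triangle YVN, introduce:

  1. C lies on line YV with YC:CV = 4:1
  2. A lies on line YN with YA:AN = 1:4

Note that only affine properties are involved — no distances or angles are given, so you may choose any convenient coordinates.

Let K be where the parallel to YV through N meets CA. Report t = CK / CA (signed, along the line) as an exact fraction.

t = 5

Assign Y = (0, 0), V = (1, 0), N = (0, 1) — the answer is frame-independent, so this choice is without loss of generality.
1. C lies on line YV with YC:CV = 4:1 ⇒ C = (4/5, 0)
2. A lies on line YN with YA:AN = 1:4 ⇒ A = (0, 1/5)
through N parallel to YV: direction (1, 0); meets CA at K = (-16/5, 1)
K = C + t·(A−C) with t = 5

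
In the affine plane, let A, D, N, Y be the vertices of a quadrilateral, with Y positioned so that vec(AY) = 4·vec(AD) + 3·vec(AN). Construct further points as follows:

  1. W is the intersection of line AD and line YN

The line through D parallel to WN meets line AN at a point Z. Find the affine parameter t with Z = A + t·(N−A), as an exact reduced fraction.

t = -1/2

Choose coordinates A = (0, 0), D = (1, 0), N = (0, 1), Y = (4, 3).
1. W is the intersection of line AD and line YN ⇒ W = (-2, 0)
through D parallel to WN: direction (2, 1); meets AN at Z = (0, -1/2)
Z = A + t·(N−A) with t = -1/2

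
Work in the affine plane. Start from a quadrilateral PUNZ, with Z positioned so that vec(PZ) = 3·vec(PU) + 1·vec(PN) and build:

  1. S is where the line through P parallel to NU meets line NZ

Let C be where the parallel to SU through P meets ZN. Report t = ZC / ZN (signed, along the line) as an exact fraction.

Choose coordinates P = (0, 0), U = (1, 0), N = (0, 1), Z = (3, 1).
1. S is where the line through P parallel to NU meets line NZ ⇒ S = (-1, 1)
through P parallel to SU: direction (2, -1); meets ZN at C = (-2, 1)
C = Z + t·(N−Z) with t = 5/3

t = 5/3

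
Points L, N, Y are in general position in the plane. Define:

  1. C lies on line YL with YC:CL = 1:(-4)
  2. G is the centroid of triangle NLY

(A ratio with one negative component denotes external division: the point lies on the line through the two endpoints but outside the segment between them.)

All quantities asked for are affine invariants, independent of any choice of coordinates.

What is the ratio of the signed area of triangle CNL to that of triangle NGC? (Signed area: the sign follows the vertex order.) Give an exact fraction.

[CNL]:[NGC] = 12/5

Set L = (0, 0), N = (1, 0), Y = (0, 1); any affine frame gives the same invariant.
1. C lies on line YL with YC:CL = 1:(-4) ⇒ C = (0, 4/3)
2. G is the centroid of triangle NLY ⇒ G = (1/3, 1/3)
2·[CNL] = -4/3, 2·[NGC] = -5/9
[CNL]:[NGC] = -4/3:-5/9 = 12/5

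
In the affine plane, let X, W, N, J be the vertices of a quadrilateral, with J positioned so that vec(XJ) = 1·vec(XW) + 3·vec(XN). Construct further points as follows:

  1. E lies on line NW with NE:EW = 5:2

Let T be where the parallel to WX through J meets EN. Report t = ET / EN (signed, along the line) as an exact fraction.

Choose coordinates X = (0, 0), W = (1, 0), N = (0, 1), J = (1, 3).
1. E lies on line NW with NE:EW = 5:2 ⇒ E = (5/7, 2/7)
through J parallel to WX: direction (-1, 0); meets EN at T = (-2, 3)
T = E + t·(N−E) with t = 19/5

t = 19/5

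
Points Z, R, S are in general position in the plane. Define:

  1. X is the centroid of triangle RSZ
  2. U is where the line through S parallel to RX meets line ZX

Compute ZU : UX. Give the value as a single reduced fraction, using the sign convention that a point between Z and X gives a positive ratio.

Assign Z = (0, 0), R = (1, 0), S = (0, 1) — the answer is frame-independent, so this choice is without loss of generality.
1. X is the centroid of triangle RSZ ⇒ X = (1/3, 1/3)
2. U is where the line through S parallel to RX meets line ZX ⇒ U = (2/3, 2/3)
U = Z + t·(X−Z) with t = 2, so ZU:UX = t:(1−t) = 2:-1

ZU:UX = -2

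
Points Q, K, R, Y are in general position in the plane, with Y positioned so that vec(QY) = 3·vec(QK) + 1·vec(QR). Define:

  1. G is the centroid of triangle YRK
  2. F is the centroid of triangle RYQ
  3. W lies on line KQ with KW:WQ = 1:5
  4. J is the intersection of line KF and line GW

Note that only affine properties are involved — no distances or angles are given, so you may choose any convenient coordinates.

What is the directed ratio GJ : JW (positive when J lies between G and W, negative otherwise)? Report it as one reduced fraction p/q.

GJ:JW = 2

Set Q = (0, 0), K = (1, 0), R = (0, 1), Y = (3, 1); any affine frame gives the same invariant.
1. G is the centroid of triangle YRK ⇒ G = (4/3, 2/3)
2. F is the centroid of triangle RYQ ⇒ F = (1, 2/3)
3. W lies on line KQ with KW:WQ = 1:5 ⇒ W = (5/6, 0)
4. J is the intersection of line KF and line GW ⇒ J = (1, 2/9)
J = G + t·(W−G) with t = 2/3, so GJ:JW = t:(1−t) = 2/3:1/3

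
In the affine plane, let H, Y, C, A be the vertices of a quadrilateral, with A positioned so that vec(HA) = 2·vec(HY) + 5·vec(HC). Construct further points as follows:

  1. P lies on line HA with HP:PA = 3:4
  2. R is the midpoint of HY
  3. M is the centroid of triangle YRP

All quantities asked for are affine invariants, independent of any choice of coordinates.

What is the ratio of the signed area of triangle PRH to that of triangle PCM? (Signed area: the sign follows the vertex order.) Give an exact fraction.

Set H = (0, 0), Y = (1, 0), C = (0, 1), A = (2, 5); any affine frame gives the same invariant.
1. P lies on line HA with HP:PA = 3:4 ⇒ P = (6/7, 15/7)
2. R is the midpoint of HY ⇒ R = (1/2, 0)
3. M is the centroid of triangle YRP ⇒ M = (11/14, 5/7)
2·[PRH] = -15/14, 2·[PCM] = 8/7
[PRH]:[PCM] = -15/14:8/7 = -15/16

[PRH]:[PCM] = -15/16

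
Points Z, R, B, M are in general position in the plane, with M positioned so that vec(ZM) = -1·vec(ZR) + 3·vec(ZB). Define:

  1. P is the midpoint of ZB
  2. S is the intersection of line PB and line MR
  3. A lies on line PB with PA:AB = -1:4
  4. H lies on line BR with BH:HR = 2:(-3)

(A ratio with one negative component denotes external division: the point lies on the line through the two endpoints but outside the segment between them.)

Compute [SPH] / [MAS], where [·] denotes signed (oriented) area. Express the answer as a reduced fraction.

Choose coordinates Z = (0, 0), R = (1, 0), B = (0, 1), M = (-1, 3).
1. P is the midpoint of ZB ⇒ P = (0, 1/2)
2. S is the intersection of line PB and line MR ⇒ S = (0, 3/2)
3. A lies on line PB with PA:AB = -1:4 ⇒ A = (0, 1/3)
4. H lies on line BR with BH:HR = 2:(-3) ⇒ H = (-2, 3)
2·[SPH] = -2, 2·[MAS] = 7/6
[SPH]:[MAS] = -2:7/6 = -12/7

[SPH]:[MAS] = -12/7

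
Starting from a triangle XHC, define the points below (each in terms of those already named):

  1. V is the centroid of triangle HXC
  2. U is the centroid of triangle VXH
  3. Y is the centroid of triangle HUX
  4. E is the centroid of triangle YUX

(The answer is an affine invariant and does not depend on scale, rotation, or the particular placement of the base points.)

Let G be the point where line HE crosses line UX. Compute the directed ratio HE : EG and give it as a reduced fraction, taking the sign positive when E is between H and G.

Work in coordinates with X = (0, 0), H = (1, 0), C = (0, 1).
1. V is the centroid of triangle HXC ⇒ V = (1/3, 1/3)
2. U is the centroid of triangle VXH ⇒ U = (4/9, 1/9)
3. Y is the centroid of triangle HUX ⇒ Y = (13/27, 1/27)
4. E is the centroid of triangle YUX ⇒ E = (25/81, 4/81)
line HE meets UX at G = (2/9, 1/18)
E = H + t·(G−H) with t = 8/9, so HE:EG = 8/9:1/9

HE:EG = 8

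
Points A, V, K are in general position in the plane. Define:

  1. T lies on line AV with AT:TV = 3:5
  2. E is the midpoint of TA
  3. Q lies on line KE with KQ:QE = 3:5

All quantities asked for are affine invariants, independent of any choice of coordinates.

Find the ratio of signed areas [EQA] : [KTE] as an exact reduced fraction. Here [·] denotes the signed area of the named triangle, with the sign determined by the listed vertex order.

Set A = (0, 0), V = (1, 0), K = (0, 1); any affine frame gives the same invariant.
1. T lies on line AV with AT:TV = 3:5 ⇒ T = (3/8, 0)
2. E is the midpoint of TA ⇒ E = (3/16, 0)
3. Q lies on line KE with KQ:QE = 3:5 ⇒ Q = (9/128, 5/8)
2·[EQA] = 15/128, 2·[KTE] = -3/16
[EQA]:[KTE] = 15/128:-3/16 = -5/8

[EQA]:[KTE] = -5/8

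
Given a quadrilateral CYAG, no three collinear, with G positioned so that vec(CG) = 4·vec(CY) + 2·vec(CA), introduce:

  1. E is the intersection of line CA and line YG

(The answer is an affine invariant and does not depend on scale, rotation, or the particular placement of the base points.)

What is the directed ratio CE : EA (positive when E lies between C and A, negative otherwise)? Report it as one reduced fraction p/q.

CE:EA = -2/5

Choose coordinates C = (0, 0), Y = (1, 0), A = (0, 1), G = (4, 2).
1. E is the intersection of line CA and line YG ⇒ E = (0, -2/3)
E = C + t·(A−C) with t = -2/3, so CE:EA = t:(1−t) = -2/3:5/3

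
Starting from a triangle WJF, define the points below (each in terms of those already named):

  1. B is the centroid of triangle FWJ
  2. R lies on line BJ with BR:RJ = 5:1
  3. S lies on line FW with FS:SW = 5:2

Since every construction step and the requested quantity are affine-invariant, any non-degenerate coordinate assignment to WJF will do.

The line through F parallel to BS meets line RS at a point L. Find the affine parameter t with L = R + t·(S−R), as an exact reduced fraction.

t = 3

Assign W = (0, 0), J = (1, 0), F = (0, 1) — the answer is frame-independent, so this choice is without loss of generality.
1. B is the centroid of triangle FWJ ⇒ B = (1/3, 1/3)
2. R lies on line BJ with BR:RJ = 5:1 ⇒ R = (8/9, 1/18)
3. S lies on line FW with FS:SW = 5:2 ⇒ S = (0, 2/7)
through F parallel to BS: direction (-1/3, -1/21); meets RS at L = (-16/9, 47/63)
L = R + t·(S−R) with t = 3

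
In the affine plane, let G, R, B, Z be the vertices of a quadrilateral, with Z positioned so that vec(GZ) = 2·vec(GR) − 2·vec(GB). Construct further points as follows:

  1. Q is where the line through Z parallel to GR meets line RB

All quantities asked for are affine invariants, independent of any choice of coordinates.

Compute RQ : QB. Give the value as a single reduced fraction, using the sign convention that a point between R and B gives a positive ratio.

Choose coordinates G = (0, 0), R = (1, 0), B = (0, 1), Z = (2, -2).
1. Q is where the line through Z parallel to GR meets line RB ⇒ Q = (3, -2)
Q = R + t·(B−R) with t = -2, so RQ:QB = t:(1−t) = -2:3

RQ:QB = -2/3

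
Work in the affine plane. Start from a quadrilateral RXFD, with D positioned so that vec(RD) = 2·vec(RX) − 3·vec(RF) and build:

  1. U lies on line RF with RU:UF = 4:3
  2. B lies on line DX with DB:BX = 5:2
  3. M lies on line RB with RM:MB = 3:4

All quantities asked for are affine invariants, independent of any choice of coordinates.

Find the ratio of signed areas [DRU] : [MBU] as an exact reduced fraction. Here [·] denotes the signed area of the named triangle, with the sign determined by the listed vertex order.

Set R = (0, 0), X = (1, 0), F = (0, 1), D = (2, -3); any affine frame gives the same invariant.
1. U lies on line RF with RU:UF = 4:3 ⇒ U = (0, 4/7)
2. B lies on line DX with DB:BX = 5:2 ⇒ B = (9/7, -6/7)
3. M lies on line RB with RM:MB = 3:4 ⇒ M = (27/49, -18/49)
2·[DRU] = -8/7, 2·[MBU] = 144/343
[DRU]:[MBU] = -8/7:144/343 = -49/18

[DRU]:[MBU] = -49/18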